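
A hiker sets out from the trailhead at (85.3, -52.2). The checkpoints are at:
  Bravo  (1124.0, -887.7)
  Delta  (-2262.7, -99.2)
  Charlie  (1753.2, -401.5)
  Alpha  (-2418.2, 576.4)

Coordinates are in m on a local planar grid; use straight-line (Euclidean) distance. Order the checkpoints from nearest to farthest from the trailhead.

Distance from the trailhead at (85.3, -52.2) to each:
Bravo (1124.0, -887.7): 1333.0 m
Charlie (1753.2, -401.5): 1704.1 m
Delta (-2262.7, -99.2): 2348.5 m
Alpha (-2418.2, 576.4): 2581.2 m

Bravo, Charlie, Delta, Alpha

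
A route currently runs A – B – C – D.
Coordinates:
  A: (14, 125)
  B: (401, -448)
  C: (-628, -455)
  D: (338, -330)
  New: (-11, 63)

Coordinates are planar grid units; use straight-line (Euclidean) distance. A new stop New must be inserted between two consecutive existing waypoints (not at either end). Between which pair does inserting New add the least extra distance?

between A and B

Added distance for inserting New between each consecutive pair:
A–B: 31.8
B–C: 433.0
C–D: 357.2
Smallest added distance is 31.8, inserting between A and B.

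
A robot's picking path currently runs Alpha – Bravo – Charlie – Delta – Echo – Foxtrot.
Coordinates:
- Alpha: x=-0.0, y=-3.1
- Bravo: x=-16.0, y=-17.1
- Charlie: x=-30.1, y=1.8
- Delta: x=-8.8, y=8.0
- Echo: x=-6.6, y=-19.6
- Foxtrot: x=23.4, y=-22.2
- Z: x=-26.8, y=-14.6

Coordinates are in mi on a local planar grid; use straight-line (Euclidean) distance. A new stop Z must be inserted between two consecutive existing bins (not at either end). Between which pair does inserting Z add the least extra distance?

Added distance for inserting Z between each consecutive pair:
Alpha–Bravo: 19.0 mi
Bravo–Charlie: 4.2 mi
Charlie–Delta: 23.4 mi
Delta–Echo: 22.0 mi
Echo–Foxtrot: 41.5 mi
Smallest added distance is 4.2 mi, inserting between Bravo and Charlie.

between Bravo and Charlie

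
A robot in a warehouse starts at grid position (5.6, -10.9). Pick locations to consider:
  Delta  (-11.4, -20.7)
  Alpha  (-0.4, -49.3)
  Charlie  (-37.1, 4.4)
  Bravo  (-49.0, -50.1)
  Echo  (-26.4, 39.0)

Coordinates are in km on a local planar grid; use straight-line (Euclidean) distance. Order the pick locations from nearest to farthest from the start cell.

Delta, Alpha, Charlie, Echo, Bravo

Distance from the start cell at (5.6, -10.9) to each:
Delta (-11.4, -20.7): 19.6 km
Alpha (-0.4, -49.3): 38.9 km
Charlie (-37.1, 4.4): 45.4 km
Echo (-26.4, 39.0): 59.3 km
Bravo (-49.0, -50.1): 67.2 km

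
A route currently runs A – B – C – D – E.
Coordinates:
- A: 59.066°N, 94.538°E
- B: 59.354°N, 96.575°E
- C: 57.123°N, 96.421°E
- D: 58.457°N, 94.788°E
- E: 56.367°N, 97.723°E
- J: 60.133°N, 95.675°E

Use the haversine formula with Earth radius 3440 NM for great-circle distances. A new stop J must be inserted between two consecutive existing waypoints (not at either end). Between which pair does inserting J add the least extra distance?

Added distance for inserting J between each consecutive pair:
A–B: 62.0 NM
B–C: 102.3 NM
C–D: 190.8 NM
D–E: 182.1 NM
Smallest added distance is 62.0 NM, inserting between A and B.

between A and B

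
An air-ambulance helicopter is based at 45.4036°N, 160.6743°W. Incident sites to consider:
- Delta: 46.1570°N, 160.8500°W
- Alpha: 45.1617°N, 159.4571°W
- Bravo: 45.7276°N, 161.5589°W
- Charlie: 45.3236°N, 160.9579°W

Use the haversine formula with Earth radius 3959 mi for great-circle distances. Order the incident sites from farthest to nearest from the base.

Alpha, Delta, Bravo, Charlie

Distances from the base:
Alpha 45.1617°N, 159.4571°W: 61.5 mi
Delta 46.1570°N, 160.8500°W: 52.7 mi
Bravo 45.7276°N, 161.5589°W: 48.3 mi
Charlie 45.3236°N, 160.9579°W: 14.8 mi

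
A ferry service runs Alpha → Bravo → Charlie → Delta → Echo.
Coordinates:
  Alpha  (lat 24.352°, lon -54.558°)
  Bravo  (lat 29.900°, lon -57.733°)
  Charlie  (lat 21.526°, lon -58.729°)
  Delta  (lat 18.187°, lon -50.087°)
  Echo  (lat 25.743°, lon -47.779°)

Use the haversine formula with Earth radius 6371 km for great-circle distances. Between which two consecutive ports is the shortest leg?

Leg distances:
Alpha→Bravo: 692.2 km
Bravo→Charlie: 936.5 km
Charlie→Delta: 976.8 km
Delta→Echo: 873.2 km
The shortest leg is Alpha–Bravo at 692.2 km.

Alpha–Bravo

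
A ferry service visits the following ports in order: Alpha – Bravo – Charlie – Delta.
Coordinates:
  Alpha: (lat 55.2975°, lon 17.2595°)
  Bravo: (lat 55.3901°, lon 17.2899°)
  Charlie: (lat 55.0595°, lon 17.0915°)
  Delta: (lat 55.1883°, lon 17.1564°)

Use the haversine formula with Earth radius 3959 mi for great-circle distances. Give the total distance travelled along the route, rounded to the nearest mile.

40 mi

Leg distances:
Alpha→Bravo: 6.5 mi  (cumulative 6.5 mi)
Bravo→Charlie: 24.1 mi  (cumulative 30.7 mi)
Charlie→Delta: 9.3 mi  (cumulative 39.9 mi)
Total route length ≈ 40 mi.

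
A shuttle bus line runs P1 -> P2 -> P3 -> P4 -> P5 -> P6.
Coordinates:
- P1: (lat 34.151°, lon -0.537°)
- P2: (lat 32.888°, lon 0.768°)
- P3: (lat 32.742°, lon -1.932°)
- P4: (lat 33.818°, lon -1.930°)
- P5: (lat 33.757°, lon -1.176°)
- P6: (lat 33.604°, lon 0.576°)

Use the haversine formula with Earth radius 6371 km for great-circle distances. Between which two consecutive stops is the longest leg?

Leg distances:
P1→P2: 185.4 km
P2→P3: 252.8 km
P3→P4: 119.6 km
P4→P5: 70.0 km
P5→P6: 163.0 km
The longest leg is P2–P3 at 252.8 km.

P2–P3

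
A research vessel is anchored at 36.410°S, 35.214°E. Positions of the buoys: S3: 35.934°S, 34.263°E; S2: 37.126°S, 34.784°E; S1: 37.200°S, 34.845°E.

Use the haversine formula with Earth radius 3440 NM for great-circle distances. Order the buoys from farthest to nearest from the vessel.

S3, S1, S2

Computing each great-circle distance from 36.410°S, 35.214°E:
S3 35.934°S, 34.263°E: 54.2 NM
S1 37.200°S, 34.845°E: 50.6 NM
S2 37.126°S, 34.784°E: 47.7 NM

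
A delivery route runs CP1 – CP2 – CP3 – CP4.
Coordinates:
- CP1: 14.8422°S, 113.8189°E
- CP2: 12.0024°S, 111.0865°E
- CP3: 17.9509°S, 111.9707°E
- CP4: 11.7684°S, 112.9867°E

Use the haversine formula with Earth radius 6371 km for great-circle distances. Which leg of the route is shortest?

CP1–CP2

Leg distances:
CP1→CP2: 432.5 km
CP2→CP3: 668.2 km
CP3→CP4: 696.1 km
The shortest leg is CP1–CP2 at 432.5 km.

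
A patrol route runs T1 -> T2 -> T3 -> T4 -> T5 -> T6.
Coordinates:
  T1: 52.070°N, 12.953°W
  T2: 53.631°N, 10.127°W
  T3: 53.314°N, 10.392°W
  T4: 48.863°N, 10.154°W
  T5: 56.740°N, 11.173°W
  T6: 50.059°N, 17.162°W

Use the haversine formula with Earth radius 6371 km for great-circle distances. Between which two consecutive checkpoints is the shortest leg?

Leg distances:
T1→T2: 257.1 km
T2→T3: 39.4 km
T3→T4: 495.2 km
T4→T5: 878.5 km
T5→T6: 841.6 km
The shortest leg is T2–T3 at 39.4 km.

T2–T3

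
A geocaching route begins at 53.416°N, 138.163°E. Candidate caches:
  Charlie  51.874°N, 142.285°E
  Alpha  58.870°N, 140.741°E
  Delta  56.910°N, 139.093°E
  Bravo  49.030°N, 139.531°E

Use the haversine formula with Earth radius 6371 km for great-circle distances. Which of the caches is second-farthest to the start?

Bravo

Distance to each, sorted:
Alpha: 627.0 km
Bravo: 496.9 km
Delta: 393.0 km
Charlie: 326.6 km
The second-farthest is Bravo at 496.9 km.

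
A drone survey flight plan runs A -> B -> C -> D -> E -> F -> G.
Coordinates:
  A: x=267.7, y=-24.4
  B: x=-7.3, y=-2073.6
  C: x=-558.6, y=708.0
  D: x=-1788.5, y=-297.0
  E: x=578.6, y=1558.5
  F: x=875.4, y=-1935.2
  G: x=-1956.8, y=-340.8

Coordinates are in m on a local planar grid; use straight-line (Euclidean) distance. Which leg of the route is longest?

Leg distances:
A→B: 2067.6 m
B→C: 2835.7 m
C→D: 1588.3 m
D→E: 3007.7 m
E→F: 3506.3 m
F→G: 3250.1 m
The longest leg is E–F at 3506.3 m.

E–F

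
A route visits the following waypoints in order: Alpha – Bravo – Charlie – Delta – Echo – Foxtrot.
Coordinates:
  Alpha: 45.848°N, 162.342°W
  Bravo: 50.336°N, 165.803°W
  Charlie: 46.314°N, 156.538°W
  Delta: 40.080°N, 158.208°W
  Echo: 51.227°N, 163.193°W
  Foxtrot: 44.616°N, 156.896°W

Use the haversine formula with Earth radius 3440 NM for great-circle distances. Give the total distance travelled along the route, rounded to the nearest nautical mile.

2297 NM

Leg distances:
Alpha→Bravo: 303.0 NM  (cumulative 303.0 NM)
Bravo→Charlie: 441.2 NM  (cumulative 744.2 NM)
Charlie→Delta: 381.3 NM  (cumulative 1125.6 NM)
Delta→Echo: 700.8 NM  (cumulative 1826.3 NM)
Echo→Foxtrot: 470.5 NM  (cumulative 2296.8 NM)
Total route length ≈ 2297 NM.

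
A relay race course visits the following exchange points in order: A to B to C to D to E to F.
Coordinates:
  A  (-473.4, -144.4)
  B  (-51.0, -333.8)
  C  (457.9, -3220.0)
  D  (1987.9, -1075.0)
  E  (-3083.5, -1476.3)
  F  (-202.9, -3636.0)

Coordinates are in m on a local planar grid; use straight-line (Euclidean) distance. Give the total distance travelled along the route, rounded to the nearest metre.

14716 m

Leg distances:
A→B: 462.9 m  (cumulative 462.9 m)
B→C: 2930.7 m  (cumulative 3393.6 m)
C→D: 2634.8 m  (cumulative 6028.4 m)
D→E: 5087.3 m  (cumulative 11115.6 m)
E→F: 3600.3 m  (cumulative 14715.9 m)
Total route length ≈ 14716 m.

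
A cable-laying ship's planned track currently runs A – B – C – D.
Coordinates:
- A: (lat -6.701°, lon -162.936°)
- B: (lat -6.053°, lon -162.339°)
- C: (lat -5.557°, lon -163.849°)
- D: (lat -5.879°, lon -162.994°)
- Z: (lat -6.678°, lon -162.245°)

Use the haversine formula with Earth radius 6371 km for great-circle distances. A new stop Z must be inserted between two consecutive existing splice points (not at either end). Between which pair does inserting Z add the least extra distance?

between A and B

Added distance for inserting Z between each consecutive pair:
A–B: 48.9 km
B–C: 111.1 km
C–D: 237.1 km
Smallest added distance is 48.9 km, inserting between A and B.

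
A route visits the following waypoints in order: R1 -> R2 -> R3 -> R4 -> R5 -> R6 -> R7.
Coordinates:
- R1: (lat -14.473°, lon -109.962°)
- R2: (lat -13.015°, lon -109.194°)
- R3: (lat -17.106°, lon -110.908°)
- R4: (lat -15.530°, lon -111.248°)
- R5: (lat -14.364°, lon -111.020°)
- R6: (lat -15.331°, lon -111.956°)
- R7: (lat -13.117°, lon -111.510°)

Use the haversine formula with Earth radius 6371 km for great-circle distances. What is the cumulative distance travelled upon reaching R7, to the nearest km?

Leg distances:
R1→R2: 182.1 km  (cumulative 182.1 km)
R2→R3: 490.7 km  (cumulative 672.8 km)
R3→R4: 179.0 km  (cumulative 851.8 km)
R4→R5: 131.9 km  (cumulative 983.7 km)
R5→R6: 147.2 km  (cumulative 1131.0 km)
R6→R7: 250.8 km  (cumulative 1381.8 km)
Cumulative distance at R7 ≈ 1382 km.

1382 km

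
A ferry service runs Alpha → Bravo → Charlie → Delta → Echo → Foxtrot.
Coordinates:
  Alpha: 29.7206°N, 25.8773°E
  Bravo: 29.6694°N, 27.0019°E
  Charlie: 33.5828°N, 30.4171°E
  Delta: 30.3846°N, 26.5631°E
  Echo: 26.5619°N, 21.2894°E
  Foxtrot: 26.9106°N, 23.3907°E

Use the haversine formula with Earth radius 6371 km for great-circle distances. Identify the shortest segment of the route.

Leg distances:
Alpha→Bravo: 108.8 km
Bravo→Charlie: 542.1 km
Charlie→Delta: 508.4 km
Delta→Echo: 668.0 km
Echo→Foxtrot: 212.2 km
The shortest leg is Alpha–Bravo at 108.8 km.

Alpha–Bravo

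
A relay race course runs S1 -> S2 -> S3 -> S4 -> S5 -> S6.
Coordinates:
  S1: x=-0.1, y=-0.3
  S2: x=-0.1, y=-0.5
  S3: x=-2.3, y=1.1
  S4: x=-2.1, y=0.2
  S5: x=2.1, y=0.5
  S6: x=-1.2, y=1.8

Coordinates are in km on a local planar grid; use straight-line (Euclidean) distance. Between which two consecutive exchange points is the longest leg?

S4–S5

Leg distances:
S1→S2: 0.2 km
S2→S3: 2.7 km
S3→S4: 0.9 km
S4→S5: 4.2 km
S5→S6: 3.5 km
The longest leg is S4–S5 at 4.2 km.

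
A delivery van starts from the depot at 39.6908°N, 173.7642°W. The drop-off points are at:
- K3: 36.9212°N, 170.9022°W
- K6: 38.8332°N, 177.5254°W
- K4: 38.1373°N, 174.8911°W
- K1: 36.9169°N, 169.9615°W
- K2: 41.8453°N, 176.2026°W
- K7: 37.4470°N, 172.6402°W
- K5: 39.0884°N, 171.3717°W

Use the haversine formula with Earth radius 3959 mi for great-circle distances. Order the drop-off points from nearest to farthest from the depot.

K4, K5, K7, K2, K6, K3, K1

Distances from the depot:
K4 38.1373°N, 174.8911°W: 123.3 mi
K5 39.0884°N, 171.3717°W: 134.4 mi
K7 37.4470°N, 172.6402°W: 166.5 mi
K2 41.8453°N, 176.2026°W: 196.1 mi
K6 38.8332°N, 177.5254°W: 209.7 mi
K3 36.9212°N, 170.9022°W: 246.4 mi
K1 36.9169°N, 169.9615°W: 281.5 mi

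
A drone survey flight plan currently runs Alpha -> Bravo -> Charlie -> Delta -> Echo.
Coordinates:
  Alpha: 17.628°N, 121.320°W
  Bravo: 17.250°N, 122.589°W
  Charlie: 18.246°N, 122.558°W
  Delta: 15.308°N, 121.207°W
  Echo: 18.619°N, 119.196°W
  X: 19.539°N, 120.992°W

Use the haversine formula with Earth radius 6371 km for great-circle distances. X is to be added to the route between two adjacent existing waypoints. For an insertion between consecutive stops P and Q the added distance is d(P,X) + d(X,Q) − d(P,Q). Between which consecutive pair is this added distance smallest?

Added distance for inserting X between each consecutive pair:
Alpha–Bravo: 379.5 km
Bravo–Charlie: 413.1 km
Charlie–Delta: 332.7 km
Delta–Echo: 259.9 km
Smallest added distance is 259.9 km, inserting between Delta and Echo.

between Delta and Echo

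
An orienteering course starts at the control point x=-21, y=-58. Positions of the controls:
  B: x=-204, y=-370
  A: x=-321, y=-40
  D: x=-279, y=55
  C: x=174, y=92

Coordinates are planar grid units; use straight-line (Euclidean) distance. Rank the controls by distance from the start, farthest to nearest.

B, A, D, C

Distances from the start:
B x=-204, y=-370: 361.7
A x=-321, y=-40: 300.5
D x=-279, y=55: 281.7
C x=174, y=92: 246.0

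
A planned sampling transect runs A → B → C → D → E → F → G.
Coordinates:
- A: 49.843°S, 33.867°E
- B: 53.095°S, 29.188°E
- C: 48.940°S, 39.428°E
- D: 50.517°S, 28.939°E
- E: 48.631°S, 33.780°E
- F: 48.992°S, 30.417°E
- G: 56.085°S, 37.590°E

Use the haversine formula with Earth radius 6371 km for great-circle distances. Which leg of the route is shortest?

Leg distances:
A→B: 485.4 km
B→C: 851.2 km
C→D: 773.3 km
D→E: 407.1 km
E→F: 249.5 km
F→G: 924.9 km
The shortest leg is E–F at 249.5 km.

E–F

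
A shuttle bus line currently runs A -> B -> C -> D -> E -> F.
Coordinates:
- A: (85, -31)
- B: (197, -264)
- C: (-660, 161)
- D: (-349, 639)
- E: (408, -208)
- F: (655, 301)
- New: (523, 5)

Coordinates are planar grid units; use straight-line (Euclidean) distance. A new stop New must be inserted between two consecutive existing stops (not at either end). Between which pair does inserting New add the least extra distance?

Added distance for inserting New between each consecutive pair:
A–B: 603.6
B–C: 659.3
C–D: 1701.1
D–E: 184.2
E–F: 0.4
Smallest added distance is 0.4, inserting between E and F.

between E and F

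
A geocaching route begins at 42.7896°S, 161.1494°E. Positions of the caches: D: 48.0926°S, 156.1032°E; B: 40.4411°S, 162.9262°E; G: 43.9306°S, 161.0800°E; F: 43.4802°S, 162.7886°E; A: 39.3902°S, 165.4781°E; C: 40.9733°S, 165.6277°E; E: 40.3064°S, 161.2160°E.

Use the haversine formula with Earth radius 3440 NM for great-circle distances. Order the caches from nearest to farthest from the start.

Distances from the start:
G 43.9306°S, 161.0800°E: 68.6 NM
F 43.4802°S, 162.7886°E: 82.9 NM
E 40.3064°S, 161.2160°E: 149.1 NM
B 40.4411°S, 162.9262°E: 162.0 NM
C 40.9733°S, 165.6277°E: 227.9 NM
A 39.3902°S, 165.4781°E: 282.8 NM
D 48.0926°S, 156.1032°E: 382.6 NM

G, F, E, B, C, A, D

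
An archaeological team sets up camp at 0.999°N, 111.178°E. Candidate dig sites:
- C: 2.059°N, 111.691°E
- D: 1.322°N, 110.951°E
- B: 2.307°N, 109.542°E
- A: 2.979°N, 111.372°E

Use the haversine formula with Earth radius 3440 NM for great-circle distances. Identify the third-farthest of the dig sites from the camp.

C

Distance to each, sorted:
B: 125.7 NM
A: 119.4 NM
C: 70.7 NM
D: 23.7 NM
The third-farthest is C at 70.7 NM.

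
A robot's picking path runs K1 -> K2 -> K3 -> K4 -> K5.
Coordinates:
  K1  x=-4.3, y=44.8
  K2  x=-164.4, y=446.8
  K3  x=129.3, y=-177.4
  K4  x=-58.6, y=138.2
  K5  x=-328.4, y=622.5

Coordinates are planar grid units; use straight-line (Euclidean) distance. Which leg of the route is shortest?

Leg distances:
K1→K2: 432.7
K2→K3: 689.8
K3→K4: 367.3
K4→K5: 554.4
The shortest leg is K3–K4 at 367.3.

K3–K4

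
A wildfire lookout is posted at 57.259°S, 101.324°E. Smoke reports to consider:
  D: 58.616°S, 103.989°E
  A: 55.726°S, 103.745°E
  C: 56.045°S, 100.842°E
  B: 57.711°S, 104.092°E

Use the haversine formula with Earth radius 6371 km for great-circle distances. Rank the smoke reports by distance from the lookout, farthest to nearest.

A, D, B, C

Computing each great-circle distance from 57.259°S, 101.324°E:
A 55.726°S, 103.745°E: 226.1 km
D 58.616°S, 103.989°E: 217.9 km
B 57.711°S, 104.092°E: 172.9 km
C 56.045°S, 100.842°E: 138.2 km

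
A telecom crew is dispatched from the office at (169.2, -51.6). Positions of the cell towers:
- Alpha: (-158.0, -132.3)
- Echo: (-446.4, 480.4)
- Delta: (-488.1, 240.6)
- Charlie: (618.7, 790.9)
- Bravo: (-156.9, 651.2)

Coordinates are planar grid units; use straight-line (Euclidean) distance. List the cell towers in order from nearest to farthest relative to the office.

Alpha, Delta, Bravo, Echo, Charlie

Computing each straight-line distance from (169.2, -51.6):
Alpha (-158.0, -132.3): 337.0
Delta (-488.1, 240.6): 719.3
Bravo (-156.9, 651.2): 774.8
Echo (-446.4, 480.4): 813.6
Charlie (618.7, 790.9): 954.9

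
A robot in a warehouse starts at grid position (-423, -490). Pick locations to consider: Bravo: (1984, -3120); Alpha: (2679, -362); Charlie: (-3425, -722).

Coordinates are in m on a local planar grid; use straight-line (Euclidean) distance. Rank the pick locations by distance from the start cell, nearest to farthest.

Charlie, Alpha, Bravo

Distance from the start cell at (-423, -490) to each:
Charlie (-3425, -722): 3011.0 m
Alpha (2679, -362): 3104.6 m
Bravo (1984, -3120): 3565.2 m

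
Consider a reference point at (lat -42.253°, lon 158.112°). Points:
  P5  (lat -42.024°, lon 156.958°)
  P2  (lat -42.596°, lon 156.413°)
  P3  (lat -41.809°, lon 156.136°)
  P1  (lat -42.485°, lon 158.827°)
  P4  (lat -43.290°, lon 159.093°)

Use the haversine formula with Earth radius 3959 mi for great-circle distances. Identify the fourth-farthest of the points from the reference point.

P5

Distance to each, sorted:
P3: 106.0 mi
P2: 89.8 mi
P4: 87.2 mi
P5: 61.2 mi
P1: 39.9 mi
The fourth-farthest is P5 at 61.2 mi.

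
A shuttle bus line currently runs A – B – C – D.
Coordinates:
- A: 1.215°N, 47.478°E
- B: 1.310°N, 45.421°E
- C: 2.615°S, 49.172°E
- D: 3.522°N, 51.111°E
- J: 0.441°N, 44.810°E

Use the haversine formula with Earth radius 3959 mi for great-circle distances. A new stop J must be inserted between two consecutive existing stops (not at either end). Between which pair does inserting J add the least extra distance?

Added distance for inserting J between each consecutive pair:
A–B: 123.1 mi
B–C: 66.2 mi
C–D: 407.6 mi
Smallest added distance is 66.2 mi, inserting between B and C.

between B and C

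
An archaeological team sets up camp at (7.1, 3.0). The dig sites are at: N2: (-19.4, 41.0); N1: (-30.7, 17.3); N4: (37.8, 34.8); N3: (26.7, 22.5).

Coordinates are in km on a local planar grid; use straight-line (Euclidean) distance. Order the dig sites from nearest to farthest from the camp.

N3, N1, N4, N2

Computing each straight-line distance from (7.1, 3.0):
N3 (26.7, 22.5): 27.6 km
N1 (-30.7, 17.3): 40.4 km
N4 (37.8, 34.8): 44.2 km
N2 (-19.4, 41.0): 46.3 km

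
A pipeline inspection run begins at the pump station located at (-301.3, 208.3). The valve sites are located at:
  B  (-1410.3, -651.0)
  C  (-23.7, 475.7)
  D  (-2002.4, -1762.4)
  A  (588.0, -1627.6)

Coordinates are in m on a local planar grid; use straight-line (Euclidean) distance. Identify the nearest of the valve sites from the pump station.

C

Distances from the pump station ((-301.3, 208.3)):
C: 385.4 m
B: 1403.0 m
A: 2039.9 m
D: 2603.3 m
The nearest is C at 385.4 m.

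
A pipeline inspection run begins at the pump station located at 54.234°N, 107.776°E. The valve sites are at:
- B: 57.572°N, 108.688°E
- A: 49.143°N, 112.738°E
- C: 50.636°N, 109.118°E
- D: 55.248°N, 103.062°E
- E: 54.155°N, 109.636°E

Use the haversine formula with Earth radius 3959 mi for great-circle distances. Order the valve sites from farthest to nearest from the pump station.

A, C, B, D, E

Distances from the pump station:
A 49.143°N, 112.738°E: 410.8 mi
C 50.636°N, 109.118°E: 254.9 mi
B 57.572°N, 108.688°E: 233.3 mi
D 55.248°N, 103.062°E: 200.6 mi
E 54.155°N, 109.636°E: 75.4 mi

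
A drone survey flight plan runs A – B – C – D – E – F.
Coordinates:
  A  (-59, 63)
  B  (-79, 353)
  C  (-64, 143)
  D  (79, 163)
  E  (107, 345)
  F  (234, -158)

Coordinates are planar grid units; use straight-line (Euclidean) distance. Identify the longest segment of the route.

E–F

Leg distances:
A→B: 290.7
B→C: 210.5
C→D: 144.4
D→E: 184.1
E→F: 518.8
The longest leg is E–F at 518.8.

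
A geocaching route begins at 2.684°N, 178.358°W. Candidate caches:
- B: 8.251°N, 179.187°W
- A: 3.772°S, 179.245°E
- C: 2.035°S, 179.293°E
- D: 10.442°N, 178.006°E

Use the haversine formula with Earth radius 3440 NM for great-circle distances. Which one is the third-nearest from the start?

Distances from the start (2.684°N, 178.358°W):
C: 316.5 NM
B: 337.9 NM
A: 413.4 NM
D: 513.7 NM
The third-nearest is A at 413.4 NM.

A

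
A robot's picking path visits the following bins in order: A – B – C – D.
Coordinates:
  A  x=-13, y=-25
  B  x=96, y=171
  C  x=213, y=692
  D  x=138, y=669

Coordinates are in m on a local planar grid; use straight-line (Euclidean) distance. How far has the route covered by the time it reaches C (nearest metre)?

Leg distances:
A→B: 224.3 m  (cumulative 224.3 m)
B→C: 534.0 m  (cumulative 758.2 m)
Cumulative distance at C ≈ 758 m.

758 m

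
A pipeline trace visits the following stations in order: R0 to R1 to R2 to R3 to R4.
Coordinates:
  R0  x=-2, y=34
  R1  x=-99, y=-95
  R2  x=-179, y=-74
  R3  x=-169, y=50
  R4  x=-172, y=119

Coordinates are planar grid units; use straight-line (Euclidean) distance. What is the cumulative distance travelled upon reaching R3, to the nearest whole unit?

369

Leg distances:
R0→R1: 161.4  (cumulative 161.4)
R1→R2: 82.7  (cumulative 244.1)
R2→R3: 124.4  (cumulative 368.5)
Cumulative distance at R3 ≈ 369.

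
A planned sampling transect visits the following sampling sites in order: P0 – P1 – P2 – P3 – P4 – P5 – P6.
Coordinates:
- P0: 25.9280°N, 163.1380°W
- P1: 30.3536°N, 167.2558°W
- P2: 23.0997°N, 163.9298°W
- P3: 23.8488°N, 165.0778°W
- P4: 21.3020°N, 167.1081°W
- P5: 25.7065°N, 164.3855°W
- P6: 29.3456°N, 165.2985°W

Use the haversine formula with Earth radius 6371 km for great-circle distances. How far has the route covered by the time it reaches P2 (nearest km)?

Leg distances:
P0→P1: 636.4 km  (cumulative 636.4 km)
P1→P2: 871.5 km  (cumulative 1507.9 km)
Cumulative distance at P2 ≈ 1508 km.

1508 km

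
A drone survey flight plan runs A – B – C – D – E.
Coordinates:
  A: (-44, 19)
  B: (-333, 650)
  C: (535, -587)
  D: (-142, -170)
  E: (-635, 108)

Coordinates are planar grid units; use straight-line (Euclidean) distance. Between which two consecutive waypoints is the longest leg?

B–C

Leg distances:
A→B: 694.0
B→C: 1511.2
C→D: 795.1
D→E: 566.0
The longest leg is B–C at 1511.2.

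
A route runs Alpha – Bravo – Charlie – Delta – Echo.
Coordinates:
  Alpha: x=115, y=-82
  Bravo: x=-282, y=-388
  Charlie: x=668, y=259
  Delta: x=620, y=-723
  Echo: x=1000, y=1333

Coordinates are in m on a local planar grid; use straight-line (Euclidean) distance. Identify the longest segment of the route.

Delta–Echo

Leg distances:
Alpha→Bravo: 501.2 m
Bravo→Charlie: 1149.4 m
Charlie→Delta: 983.2 m
Delta→Echo: 2090.8 m
The longest leg is Delta–Echo at 2090.8 m.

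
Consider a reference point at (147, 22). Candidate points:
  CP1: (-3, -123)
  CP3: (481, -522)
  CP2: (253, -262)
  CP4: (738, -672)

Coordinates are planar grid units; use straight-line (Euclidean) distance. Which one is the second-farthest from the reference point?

CP3

Distances from the reference point ((147, 22)):
CP4: 911.5
CP3: 638.4
CP2: 303.1
CP1: 208.6
The second-farthest is CP3 at 638.4.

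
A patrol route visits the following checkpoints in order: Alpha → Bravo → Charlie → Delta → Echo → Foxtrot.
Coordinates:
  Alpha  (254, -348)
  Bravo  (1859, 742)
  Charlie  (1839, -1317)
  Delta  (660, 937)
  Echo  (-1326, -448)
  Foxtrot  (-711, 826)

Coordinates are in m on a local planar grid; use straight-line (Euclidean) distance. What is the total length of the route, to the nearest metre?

10379 m

Leg distances:
Alpha→Bravo: 1940.1 m  (cumulative 1940.1 m)
Bravo→Charlie: 2059.1 m  (cumulative 3999.2 m)
Charlie→Delta: 2543.7 m  (cumulative 6543.0 m)
Delta→Echo: 2421.2 m  (cumulative 8964.2 m)
Echo→Foxtrot: 1414.7 m  (cumulative 10378.9 m)
Total route length ≈ 10379 m.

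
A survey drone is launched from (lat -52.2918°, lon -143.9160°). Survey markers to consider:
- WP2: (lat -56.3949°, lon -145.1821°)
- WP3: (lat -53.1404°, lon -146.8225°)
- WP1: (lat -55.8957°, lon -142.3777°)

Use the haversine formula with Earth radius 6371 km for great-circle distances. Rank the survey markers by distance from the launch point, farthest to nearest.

Computing each great-circle distance from (lat -52.2918°, lon -143.9160°):
WP2 (lat -56.3949°, lon -145.1821°): 463.5 km
WP1 (lat -55.8957°, lon -142.3777°): 413.1 km
WP3 (lat -53.1404°, lon -146.8225°): 217.3 km

WP2, WP1, WP3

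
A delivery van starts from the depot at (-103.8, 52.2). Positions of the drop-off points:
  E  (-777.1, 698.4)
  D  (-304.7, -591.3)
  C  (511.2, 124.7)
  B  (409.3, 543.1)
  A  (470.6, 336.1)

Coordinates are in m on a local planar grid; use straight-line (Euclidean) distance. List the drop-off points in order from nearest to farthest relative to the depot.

C, A, D, B, E

Distance from the depot at (-103.8, 52.2) to each:
C (511.2, 124.7): 619.3 m
A (470.6, 336.1): 640.7 m
D (-304.7, -591.3): 674.1 m
B (409.3, 543.1): 710.1 m
E (-777.1, 698.4): 933.2 m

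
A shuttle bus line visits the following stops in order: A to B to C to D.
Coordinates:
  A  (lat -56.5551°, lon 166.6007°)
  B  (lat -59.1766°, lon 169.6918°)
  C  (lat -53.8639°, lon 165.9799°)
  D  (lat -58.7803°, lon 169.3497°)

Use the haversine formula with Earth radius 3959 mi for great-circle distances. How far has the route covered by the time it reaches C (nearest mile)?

607 mi

Leg distances:
A→B: 213.8 mi  (cumulative 213.8 mi)
B→C: 393.3 mi  (cumulative 607.0 mi)
Cumulative distance at C ≈ 607 mi.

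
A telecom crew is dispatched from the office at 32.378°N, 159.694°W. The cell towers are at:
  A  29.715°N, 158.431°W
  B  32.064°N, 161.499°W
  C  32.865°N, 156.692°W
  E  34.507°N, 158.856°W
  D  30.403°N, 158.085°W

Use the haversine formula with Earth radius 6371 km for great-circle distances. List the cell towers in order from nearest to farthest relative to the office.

Computing each great-circle distance from 32.378°N, 159.694°W:
B 32.064°N, 161.499°W: 173.3 km
E 34.507°N, 158.856°W: 249.2 km
D 30.403°N, 158.085°W: 267.5 km
C 32.865°N, 156.692°W: 286.3 km
A 29.715°N, 158.431°W: 319.6 km

B, E, D, C, A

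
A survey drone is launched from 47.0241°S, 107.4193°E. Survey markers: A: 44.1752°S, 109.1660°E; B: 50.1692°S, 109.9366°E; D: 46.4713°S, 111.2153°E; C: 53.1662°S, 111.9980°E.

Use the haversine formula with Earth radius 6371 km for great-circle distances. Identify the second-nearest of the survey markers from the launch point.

Distance to each, sorted:
D: 295.7 km
A: 344.7 km
B: 395.6 km
C: 756.7 km
The second-nearest is A at 344.7 km.

A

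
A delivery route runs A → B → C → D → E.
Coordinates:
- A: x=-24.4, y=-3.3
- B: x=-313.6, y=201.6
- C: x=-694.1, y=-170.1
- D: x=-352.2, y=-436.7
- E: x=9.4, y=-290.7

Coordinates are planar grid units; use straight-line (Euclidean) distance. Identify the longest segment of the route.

Leg distances:
A→B: 354.4
B→C: 531.9
C→D: 433.6
D→E: 390.0
The longest leg is B–C at 531.9.

B–C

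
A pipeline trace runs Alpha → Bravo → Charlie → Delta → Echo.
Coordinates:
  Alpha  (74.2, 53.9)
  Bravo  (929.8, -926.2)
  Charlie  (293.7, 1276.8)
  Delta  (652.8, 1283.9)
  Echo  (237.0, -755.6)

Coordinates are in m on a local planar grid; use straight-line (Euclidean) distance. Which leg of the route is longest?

Bravo–Charlie

Leg distances:
Alpha→Bravo: 1301.0 m
Bravo→Charlie: 2293.0 m
Charlie→Delta: 359.2 m
Delta→Echo: 2081.5 m
The longest leg is Bravo–Charlie at 2293.0 m.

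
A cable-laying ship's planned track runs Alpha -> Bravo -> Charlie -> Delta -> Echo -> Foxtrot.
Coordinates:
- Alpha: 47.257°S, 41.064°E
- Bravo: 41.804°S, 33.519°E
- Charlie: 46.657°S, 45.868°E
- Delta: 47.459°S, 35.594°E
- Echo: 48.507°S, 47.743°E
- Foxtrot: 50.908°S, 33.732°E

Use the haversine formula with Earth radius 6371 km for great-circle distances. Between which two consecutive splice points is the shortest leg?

Charlie–Delta

Leg distances:
Alpha→Bravo: 850.9 km
Bravo→Charlie: 1120.4 km
Charlie→Delta: 782.8 km
Delta→Echo: 910.7 km
Echo→Foxtrot: 1040.5 km
The shortest leg is Charlie–Delta at 782.8 km.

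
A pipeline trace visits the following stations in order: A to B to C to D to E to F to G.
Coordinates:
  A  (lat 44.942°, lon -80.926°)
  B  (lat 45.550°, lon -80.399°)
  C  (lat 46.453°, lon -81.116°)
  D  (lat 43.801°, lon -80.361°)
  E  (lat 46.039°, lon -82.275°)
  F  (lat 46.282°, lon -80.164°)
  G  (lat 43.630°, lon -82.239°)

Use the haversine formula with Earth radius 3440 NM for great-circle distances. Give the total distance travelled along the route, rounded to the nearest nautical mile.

695 NM

Leg distances:
A→B: 42.8 NM  (cumulative 42.8 NM)
B→C: 61.9 NM  (cumulative 104.7 NM)
C→D: 162.4 NM  (cumulative 267.1 NM)
D→E: 157.1 NM  (cumulative 424.2 NM)
E→F: 89.0 NM  (cumulative 513.1 NM)
F→G: 182.0 NM  (cumulative 695.1 NM)
Total route length ≈ 695 NM.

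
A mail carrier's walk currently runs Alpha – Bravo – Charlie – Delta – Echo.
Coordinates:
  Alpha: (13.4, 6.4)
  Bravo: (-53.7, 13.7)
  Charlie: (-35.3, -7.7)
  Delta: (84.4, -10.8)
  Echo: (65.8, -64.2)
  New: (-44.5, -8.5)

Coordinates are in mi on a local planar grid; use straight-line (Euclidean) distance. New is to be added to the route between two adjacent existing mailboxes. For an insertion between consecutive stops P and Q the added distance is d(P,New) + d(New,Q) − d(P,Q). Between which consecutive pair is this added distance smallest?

between Bravo and Charlie

Added distance for inserting New between each consecutive pair:
Alpha–Bravo: 16.3 mi
Bravo–Charlie: 5.0 mi
Charlie–Delta: 18.4 mi
Delta–Echo: 195.9 mi
Smallest added distance is 5.0 mi, inserting between Bravo and Charlie.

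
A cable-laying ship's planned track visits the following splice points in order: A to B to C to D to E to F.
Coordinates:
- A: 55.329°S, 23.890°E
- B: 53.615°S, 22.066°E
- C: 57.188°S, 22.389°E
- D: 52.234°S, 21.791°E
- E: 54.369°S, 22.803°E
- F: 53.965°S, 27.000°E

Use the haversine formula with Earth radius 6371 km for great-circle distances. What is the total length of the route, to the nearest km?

Leg distances:
A→B: 224.1 km  (cumulative 224.1 km)
B→C: 397.8 km  (cumulative 621.9 km)
C→D: 552.2 km  (cumulative 1174.1 km)
D→E: 246.7 km  (cumulative 1420.8 km)
E→F: 276.8 km  (cumulative 1697.7 km)
Total route length ≈ 1698 km.

1698 km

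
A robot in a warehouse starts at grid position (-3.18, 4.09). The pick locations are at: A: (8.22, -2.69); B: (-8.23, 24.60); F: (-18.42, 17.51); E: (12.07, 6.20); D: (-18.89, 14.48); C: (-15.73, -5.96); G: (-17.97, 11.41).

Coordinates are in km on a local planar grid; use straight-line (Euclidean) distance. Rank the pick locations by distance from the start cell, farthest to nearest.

B, F, D, G, C, E, A

Distance from the start cell at (-3.18, 4.09) to each:
B (-8.23, 24.60): 21.1 km
F (-18.42, 17.51): 20.3 km
D (-18.89, 14.48): 18.8 km
G (-17.97, 11.41): 16.5 km
C (-15.73, -5.96): 16.1 km
E (12.07, 6.20): 15.4 km
A (8.22, -2.69): 13.3 km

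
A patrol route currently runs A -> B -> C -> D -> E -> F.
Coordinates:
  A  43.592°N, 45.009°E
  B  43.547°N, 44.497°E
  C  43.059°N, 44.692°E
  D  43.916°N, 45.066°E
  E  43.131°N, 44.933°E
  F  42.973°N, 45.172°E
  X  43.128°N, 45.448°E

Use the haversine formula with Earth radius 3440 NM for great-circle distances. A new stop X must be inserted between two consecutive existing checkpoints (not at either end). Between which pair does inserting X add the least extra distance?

Added distance for inserting X between each consecutive pair:
A–B: 59.9 NM
B–C: 51.4 NM
C–D: 29.6 NM
D–E: 25.2 NM
E–F: 23.7 NM
Smallest added distance is 23.7 NM, inserting between E and F.

between E and F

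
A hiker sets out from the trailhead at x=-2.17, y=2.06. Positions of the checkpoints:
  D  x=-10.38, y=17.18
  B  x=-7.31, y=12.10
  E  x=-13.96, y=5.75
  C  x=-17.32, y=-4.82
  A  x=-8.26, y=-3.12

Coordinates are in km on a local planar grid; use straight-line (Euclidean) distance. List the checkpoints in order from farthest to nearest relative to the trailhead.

D, C, E, B, A

Computing each straight-line distance from x=-2.17, y=2.06:
D x=-10.38, y=17.18: 17.2 km
C x=-17.32, y=-4.82: 16.6 km
E x=-13.96, y=5.75: 12.4 km
B x=-7.31, y=12.10: 11.3 km
A x=-8.26, y=-3.12: 8.0 km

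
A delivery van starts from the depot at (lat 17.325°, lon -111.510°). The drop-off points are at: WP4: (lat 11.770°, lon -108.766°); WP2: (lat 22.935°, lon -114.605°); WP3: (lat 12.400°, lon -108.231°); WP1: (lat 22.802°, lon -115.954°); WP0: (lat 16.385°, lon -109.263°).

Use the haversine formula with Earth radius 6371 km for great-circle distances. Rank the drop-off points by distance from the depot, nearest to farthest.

WP0, WP3, WP4, WP2, WP1

Distances from the depot:
WP0 (lat 16.385°, lon -109.263°): 261.0 km
WP3 (lat 12.400°, lon -108.231°): 651.2 km
WP4 (lat 11.770°, lon -108.766°): 684.6 km
WP2 (lat 22.935°, lon -114.605°): 702.4 km
WP1 (lat 22.802°, lon -115.954°): 765.6 km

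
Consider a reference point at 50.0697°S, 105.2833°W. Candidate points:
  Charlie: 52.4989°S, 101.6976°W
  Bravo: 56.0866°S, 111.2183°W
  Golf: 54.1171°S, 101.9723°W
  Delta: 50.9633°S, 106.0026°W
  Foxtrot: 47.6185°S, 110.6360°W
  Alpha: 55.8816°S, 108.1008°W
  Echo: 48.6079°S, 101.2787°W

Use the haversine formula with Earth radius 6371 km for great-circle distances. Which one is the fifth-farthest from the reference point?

Distance to each, sorted:
Bravo: 777.0 km
Alpha: 673.1 km
Golf: 503.6 km
Foxtrot: 477.0 km
Charlie: 367.5 km
Echo: 332.5 km
Delta: 111.6 km
The fifth-farthest is Charlie at 367.5 km.

Charlie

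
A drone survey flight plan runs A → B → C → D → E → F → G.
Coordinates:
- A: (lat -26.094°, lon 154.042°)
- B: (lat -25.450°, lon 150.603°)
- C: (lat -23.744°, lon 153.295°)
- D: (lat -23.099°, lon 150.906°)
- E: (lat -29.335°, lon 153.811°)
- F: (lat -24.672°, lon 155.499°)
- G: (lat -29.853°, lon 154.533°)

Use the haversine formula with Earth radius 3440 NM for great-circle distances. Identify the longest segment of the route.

Leg distances:
A→B: 189.9 NM
B→C: 179.1 NM
C→D: 137.2 NM
D→E: 405.7 NM
E→F: 294.2 NM
F→G: 315.3 NM
The longest leg is D–E at 405.7 NM.

D–E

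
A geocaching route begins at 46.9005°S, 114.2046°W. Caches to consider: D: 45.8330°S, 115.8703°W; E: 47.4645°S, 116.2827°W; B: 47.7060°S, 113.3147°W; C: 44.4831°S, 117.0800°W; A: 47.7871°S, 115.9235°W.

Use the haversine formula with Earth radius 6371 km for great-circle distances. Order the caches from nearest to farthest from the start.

Distances from the start:
B 47.7060°S, 113.3147°W: 111.9 km
A 47.7871°S, 115.9235°W: 162.8 km
E 47.4645°S, 116.2827°W: 169.1 km
D 45.8330°S, 115.8703°W: 174.4 km
C 44.4831°S, 117.0800°W: 349.4 km

B, A, E, D, C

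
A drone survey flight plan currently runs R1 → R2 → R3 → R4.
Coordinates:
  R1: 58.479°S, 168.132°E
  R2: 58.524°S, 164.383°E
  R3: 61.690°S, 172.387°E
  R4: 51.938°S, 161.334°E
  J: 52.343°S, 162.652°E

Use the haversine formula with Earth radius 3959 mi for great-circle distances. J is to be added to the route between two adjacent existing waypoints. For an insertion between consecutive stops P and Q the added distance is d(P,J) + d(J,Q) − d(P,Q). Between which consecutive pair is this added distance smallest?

between R3 and R4

Added distance for inserting J between each consecutive pair:
R1–R2: 772.0 mi
R2–R3: 821.6 mi
R3–R4: 12.6 mi
Smallest added distance is 12.6 mi, inserting between R3 and R4.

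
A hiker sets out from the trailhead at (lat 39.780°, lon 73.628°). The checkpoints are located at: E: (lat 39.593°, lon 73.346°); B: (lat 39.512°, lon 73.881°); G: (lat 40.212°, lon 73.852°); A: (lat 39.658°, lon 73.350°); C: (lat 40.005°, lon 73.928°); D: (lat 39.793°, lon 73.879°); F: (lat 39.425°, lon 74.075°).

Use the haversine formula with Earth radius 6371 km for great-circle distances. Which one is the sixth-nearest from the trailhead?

G

Distances from the trailhead ((lat 39.780°, lon 73.628°)):
D: 21.5 km
A: 27.4 km
E: 31.9 km
C: 35.8 km
B: 36.8 km
G: 51.7 km
F: 55.0 km
The sixth-nearest is G at 51.7 km.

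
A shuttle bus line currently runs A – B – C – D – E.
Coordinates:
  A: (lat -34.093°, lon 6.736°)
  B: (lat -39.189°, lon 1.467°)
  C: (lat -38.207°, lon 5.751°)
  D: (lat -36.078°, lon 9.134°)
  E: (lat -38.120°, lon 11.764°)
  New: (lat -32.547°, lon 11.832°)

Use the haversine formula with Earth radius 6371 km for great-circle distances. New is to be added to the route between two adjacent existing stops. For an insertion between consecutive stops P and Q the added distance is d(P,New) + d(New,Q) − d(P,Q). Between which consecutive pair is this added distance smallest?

Added distance for inserting New between each consecutive pair:
A–B: 957.0 km
B–C: 1638.1 km
C–D: 918.5 km
D–E: 758.5 km
Smallest added distance is 758.5 km, inserting between D and E.

between D and E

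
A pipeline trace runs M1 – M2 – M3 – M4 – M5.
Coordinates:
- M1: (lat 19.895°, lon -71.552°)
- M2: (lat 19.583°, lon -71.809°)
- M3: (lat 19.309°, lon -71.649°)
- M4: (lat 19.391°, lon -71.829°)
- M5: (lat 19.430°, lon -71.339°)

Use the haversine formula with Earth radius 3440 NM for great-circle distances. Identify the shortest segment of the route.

M3–M4

Leg distances:
M1→M2: 23.7 NM
M2→M3: 18.8 NM
M3→M4: 11.3 NM
M4→M5: 27.8 NM
The shortest leg is M3–M4 at 11.3 NM.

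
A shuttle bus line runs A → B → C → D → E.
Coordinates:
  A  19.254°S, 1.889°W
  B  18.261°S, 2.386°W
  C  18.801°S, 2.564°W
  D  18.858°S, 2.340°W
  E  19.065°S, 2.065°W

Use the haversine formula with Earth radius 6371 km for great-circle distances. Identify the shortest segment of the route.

Leg distances:
A→B: 122.2 km
B→C: 62.9 km
C→D: 24.4 km
D→E: 37.0 km
The shortest leg is C–D at 24.4 km.

C–D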